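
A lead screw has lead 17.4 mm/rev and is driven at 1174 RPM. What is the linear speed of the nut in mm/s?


v = lead * (RPM/60) = 17.4*1174/60 = 340.4600

340.4600 mm/s


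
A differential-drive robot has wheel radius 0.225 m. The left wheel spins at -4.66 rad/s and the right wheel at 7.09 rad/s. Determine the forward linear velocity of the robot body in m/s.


v = r*(wR + wL)/2 = 0.225*(7.09 + -4.66)/2 = 0.2734

0.2734 m/s


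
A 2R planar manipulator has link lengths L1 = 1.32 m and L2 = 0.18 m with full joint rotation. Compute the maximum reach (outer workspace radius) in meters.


r_max = L1 + L2 = 1.32 + 0.18 = 1.5000

1.5000 m


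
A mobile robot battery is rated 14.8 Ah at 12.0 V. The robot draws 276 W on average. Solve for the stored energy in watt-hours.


E = capacity * V = 14.8*12.0 = 177.6000

177.6000 Wh


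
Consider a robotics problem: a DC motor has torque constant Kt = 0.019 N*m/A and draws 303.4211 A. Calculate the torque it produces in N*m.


tau = Kt * I = 0.019*303.4211 = 5.7650

5.7650 N*m


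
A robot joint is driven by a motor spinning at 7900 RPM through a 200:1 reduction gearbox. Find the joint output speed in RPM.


omega_joint = omega_motor / N = 7900 / 200 = 39.5000

39.5000 RPM


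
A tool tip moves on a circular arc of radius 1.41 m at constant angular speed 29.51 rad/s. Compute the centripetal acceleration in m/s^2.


a_c = omega^2 * r = 29.51^2 * 1.41 = 1227.8845

1227.8845 m/s^2


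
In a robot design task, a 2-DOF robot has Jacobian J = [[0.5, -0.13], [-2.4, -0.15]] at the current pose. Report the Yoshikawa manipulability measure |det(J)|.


det(J) = 0.5*-0.15 - (-0.13)*(-2.4) = -0.3870
|det(J)| = 0.3870

0.3870


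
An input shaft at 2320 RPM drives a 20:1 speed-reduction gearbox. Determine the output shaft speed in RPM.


omega_out = omega_in / N = 2320 / 20 = 116.0000

116.0000 RPM


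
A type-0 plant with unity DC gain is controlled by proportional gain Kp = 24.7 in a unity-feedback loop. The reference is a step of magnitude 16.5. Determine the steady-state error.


e_ss = R/(1 + Kp) = 16.5/(1 + 24.7) = 16.5/25.7000 = 0.6420

0.6420


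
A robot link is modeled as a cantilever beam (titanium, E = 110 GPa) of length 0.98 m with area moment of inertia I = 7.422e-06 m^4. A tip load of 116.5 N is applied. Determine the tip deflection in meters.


delta = F*L^3/(3*E*I) = 116.5*0.98^3/(3*1.100e+11*7.422e-06)
      = 109.648868/2449260 = 4.4768e-05

4.4768e-05 m


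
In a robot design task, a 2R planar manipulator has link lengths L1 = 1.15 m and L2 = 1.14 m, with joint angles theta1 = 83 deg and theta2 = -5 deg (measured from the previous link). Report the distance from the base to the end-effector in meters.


x = L1*cos(th1) + L2*cos(th1+th2) = 0.377169
y = L1*sin(th1) + L2*sin(th1+th2) = 2.256516
d = sqrt(x^2 + y^2) = sqrt(0.142256 + 5.091864) = 2.2878

2.2878 m


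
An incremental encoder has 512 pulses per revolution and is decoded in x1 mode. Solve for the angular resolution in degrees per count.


resolution = 360 / (PPR * 1) = 360 / 512 = 0.7031

0.7031 degrees


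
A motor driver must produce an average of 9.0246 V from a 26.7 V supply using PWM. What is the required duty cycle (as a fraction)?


D = V_avg/V_supply = 9.0246/26.7 = 0.3380

0.3380


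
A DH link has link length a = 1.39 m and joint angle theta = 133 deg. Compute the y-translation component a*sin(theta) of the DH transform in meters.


a*sin(theta) = 1.39*sin(133 deg) = 1.0166

1.0166 m


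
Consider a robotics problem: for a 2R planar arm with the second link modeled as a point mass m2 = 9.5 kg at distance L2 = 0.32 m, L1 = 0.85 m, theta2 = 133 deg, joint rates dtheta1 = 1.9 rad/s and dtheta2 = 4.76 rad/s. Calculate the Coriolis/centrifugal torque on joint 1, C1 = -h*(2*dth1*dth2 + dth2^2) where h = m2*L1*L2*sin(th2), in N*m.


h = m2*L1*L2*sin(th2) = 9.5*0.85*0.32*sin(133 deg) = 1.889818
C1 = -h*(2*1.9*4.76 + 4.76^2) = -1.889818*40.7456 = -77.0018

-77.0018 N*m


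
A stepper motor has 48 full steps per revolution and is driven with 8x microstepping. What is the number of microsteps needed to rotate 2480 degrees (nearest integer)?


step_size = 360/(48*8) = 360/384 = 0.937500 deg
n = 2480/(360/384) = 2480*384/360 = 2645.3333 -> 2645

2645 steps


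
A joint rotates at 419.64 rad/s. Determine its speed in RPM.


RPM = 419.64 * 60/(2*pi) = 4007.2668

4007.2668 RPM


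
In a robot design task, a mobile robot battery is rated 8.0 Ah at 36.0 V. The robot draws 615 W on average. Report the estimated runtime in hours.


E = 8.0*36.0 = 288.0000 Wh
t = E/P = 288.0000/615 = 0.4683

0.4683 hours


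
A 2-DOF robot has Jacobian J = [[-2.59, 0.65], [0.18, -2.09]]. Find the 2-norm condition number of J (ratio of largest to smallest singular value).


JJ^T eigenvalues: trace(JJ^T) = 11.5311, det(JJ^T) = det(J)^2 = 28.04867521
s_max^2 = (11.5311 + sqrt(20.77156637))/2 = 8.04434170
s_min^2 = (11.5311 - sqrt(20.77156637))/2 = 3.48675830
kappa = s_max/s_min = sqrt(8.04434170/3.48675830) = 1.5189

1.5189


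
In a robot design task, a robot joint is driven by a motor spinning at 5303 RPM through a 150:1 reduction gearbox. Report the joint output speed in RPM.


omega_joint = omega_motor / N = 5303 / 150 = 35.3533

35.3533 RPM


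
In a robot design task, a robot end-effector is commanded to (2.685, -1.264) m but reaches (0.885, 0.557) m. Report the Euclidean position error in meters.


dx = 0.885 - (2.685) = -1.8000, dy = 0.557 - (-1.264) = 1.8210
err = sqrt(3.240000 + 3.316041) = 2.5605

2.5605 m


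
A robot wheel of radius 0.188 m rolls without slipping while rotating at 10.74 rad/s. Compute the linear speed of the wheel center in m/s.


v = omega * r = 10.74 * 0.188 = 2.0191

2.0191 m/s


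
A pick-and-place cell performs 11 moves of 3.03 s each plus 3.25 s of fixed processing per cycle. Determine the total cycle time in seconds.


T = 11*3.03 + 3.25 = 36.5800

36.5800 s


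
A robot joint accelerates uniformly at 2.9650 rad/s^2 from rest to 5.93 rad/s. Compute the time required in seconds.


t = delta_omega / alpha = 5.93 / 2.9650 = 2.0000

2.0000 s


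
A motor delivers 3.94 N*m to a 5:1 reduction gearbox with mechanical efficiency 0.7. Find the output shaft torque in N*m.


tau_out = tau_in * N * eta = 3.94 * 5 * 0.7 = 13.7900

13.7900 N*m


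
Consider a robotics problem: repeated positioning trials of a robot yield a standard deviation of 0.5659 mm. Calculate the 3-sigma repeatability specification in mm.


repeatability = 3*sigma = 3*0.5659 = 1.6977

1.6977 mm


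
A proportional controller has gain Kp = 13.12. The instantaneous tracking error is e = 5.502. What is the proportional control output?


u_P = Kp * e = 13.12 * 5.502 = 72.1862

72.1862


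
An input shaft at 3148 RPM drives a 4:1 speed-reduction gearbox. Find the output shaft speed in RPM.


omega_out = omega_in / N = 3148 / 4 = 787.0000

787.0000 RPM


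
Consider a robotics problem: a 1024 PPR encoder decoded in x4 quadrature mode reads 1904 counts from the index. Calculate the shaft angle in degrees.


angle = counts * 360 / (PPR*4) = 1904 * 360 / 4096 = 167.3438

167.3438 degrees


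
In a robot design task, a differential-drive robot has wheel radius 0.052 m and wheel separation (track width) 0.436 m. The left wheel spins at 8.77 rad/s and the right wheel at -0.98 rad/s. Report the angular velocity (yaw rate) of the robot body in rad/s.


omega = r*(wR - wL)/L = 0.052*(-0.98 - (8.77))/0.436 = -1.1628

-1.1628 rad/s


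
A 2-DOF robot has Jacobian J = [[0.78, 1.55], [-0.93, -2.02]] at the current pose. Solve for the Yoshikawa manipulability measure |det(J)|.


det(J) = 0.78*-2.02 - (1.55)*(-0.93) = -0.1341
|det(J)| = 0.1341

0.1341


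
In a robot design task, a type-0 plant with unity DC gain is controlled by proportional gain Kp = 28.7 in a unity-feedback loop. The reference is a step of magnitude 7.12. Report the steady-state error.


e_ss = R/(1 + Kp) = 7.12/(1 + 28.7) = 7.12/29.7000 = 0.2397

0.2397


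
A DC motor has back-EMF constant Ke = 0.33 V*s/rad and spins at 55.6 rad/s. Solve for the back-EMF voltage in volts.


V_emf = Ke * omega = 0.33*55.6 = 18.3480

18.3480 V


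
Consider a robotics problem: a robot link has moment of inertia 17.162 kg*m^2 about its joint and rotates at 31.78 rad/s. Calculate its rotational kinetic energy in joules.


KE = (1/2)*I*omega^2 = 0.5*17.162*31.78^2 = 8666.5388

8666.5388 J


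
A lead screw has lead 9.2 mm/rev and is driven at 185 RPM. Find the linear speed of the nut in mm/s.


v = lead * (RPM/60) = 9.2*185/60 = 28.3667

28.3667 mm/s


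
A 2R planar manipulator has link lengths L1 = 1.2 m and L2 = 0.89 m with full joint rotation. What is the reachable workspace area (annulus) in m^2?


r_max = L1 + L2 = 2.0900, r_min = |L1 - L2| = 0.3100
A = pi*(r_max^2 - r_min^2) = pi*(4.3681 - 0.0961) = 13.4209

13.4209 m^2


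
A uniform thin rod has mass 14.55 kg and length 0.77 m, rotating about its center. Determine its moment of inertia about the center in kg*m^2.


I = (1/12)*m*L^2 = (1/12)*14.55*0.77^2 = 0.7189

0.7189 kg*m^2


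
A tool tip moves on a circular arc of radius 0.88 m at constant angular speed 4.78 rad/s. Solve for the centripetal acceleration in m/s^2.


a_c = omega^2 * r = 4.78^2 * 0.88 = 20.1066

20.1066 m/s^2


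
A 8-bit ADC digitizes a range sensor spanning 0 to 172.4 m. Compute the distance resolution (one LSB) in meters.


res = range / 2^n = 172.4/2^8 = 172.4/256 = 0.6734

0.6734 m


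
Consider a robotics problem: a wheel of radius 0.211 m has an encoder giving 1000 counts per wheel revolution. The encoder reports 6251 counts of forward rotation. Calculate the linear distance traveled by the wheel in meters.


revs = 6251/1000 = 6.251000
d = revs * 2*pi*r = 6.251000 * 2*pi*0.211 = 8.2873

8.2873 m


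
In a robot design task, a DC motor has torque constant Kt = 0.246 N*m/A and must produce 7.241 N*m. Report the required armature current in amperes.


I = tau / Kt = 7.241/0.246 = 29.4350

29.4350 A


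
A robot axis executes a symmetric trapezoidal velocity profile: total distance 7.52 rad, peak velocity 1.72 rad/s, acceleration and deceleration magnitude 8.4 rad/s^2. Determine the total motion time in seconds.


t_acc = v/a = 1.72/8.4 = 0.204762 s
d_acc = v^2/(2a) = 0.176095 rad (each ramp)
d_cruise = 7.52 - 2*0.176095 = 7.167810 rad
t_cruise = 7.167810/1.72 = 4.167331 s
t_total = 2*0.204762 + 4.167331 = 4.5769

4.5769 s


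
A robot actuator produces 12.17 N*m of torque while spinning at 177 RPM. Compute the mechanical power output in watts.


omega = 177 * 2*pi/60 = 18.535397 rad/s
P = tau * omega = 12.17 * 18.535397 = 225.5758

225.5758 W


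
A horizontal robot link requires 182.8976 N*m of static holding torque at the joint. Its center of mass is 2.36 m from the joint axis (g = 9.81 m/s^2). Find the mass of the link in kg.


m = tau / (g*L) = 182.8976 / (9.81 * 2.36) = 7.9000

7.9000 kg


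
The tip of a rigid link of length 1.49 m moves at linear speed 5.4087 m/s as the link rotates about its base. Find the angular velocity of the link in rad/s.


omega = v / L = 5.4087 / 1.49 = 3.6300

3.6300 rad/s


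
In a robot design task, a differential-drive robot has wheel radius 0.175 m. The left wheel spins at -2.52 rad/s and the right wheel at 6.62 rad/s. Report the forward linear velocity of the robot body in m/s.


v = r*(wR + wL)/2 = 0.175*(6.62 + -2.52)/2 = 0.3587

0.3587 m/s


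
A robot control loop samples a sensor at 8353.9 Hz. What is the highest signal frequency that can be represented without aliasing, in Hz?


f_max = f_s/2 = 8353.9/2 = 4176.9500

4176.9500 Hz


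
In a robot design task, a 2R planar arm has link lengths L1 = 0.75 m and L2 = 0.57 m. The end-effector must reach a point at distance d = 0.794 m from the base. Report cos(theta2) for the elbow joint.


cos(th2) = (d^2 - L1^2 - L2^2)/(2*L1*L2) = (0.794^2 - 0.75^2 - 0.57^2)/(2*0.75*0.57) = -0.3005

-0.3005


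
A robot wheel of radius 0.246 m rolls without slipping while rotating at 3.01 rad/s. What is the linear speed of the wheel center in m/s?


v = omega * r = 3.01 * 0.246 = 0.7405

0.7405 m/s


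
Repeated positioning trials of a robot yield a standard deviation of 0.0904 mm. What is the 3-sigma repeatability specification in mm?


repeatability = 3*sigma = 3*0.0904 = 0.2712

0.2712 mm


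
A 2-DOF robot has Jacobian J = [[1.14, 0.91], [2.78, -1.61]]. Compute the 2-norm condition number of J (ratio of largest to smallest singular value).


JJ^T eigenvalues: trace(JJ^T) = 12.4482, det(JJ^T) = det(J)^2 = 19.05497104
s_max^2 = (12.4482 + sqrt(78.73779908))/2 = 10.66081610
s_min^2 = (12.4482 - sqrt(78.73779908))/2 = 1.78738390
kappa = s_max/s_min = sqrt(10.66081610/1.78738390) = 2.4422

2.4422


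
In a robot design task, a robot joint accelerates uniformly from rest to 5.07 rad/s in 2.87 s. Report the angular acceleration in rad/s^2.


alpha = delta_omega / t = 5.07 / 2.87 = 1.7666

1.7666 rad/s^2


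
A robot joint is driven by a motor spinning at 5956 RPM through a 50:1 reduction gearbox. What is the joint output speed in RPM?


omega_joint = omega_motor / N = 5956 / 50 = 119.1200

119.1200 RPM


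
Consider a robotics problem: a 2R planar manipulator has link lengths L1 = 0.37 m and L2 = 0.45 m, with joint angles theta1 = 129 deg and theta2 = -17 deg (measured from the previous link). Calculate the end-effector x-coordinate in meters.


x = L1*cos(th1) + L2*cos(th1+th2) = 0.37*cos(129 deg) + 0.45*cos(112 deg) = -0.4014

-0.4014 m


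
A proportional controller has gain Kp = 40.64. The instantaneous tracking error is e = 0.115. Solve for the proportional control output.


u_P = Kp * e = 40.64 * 0.115 = 4.6736

4.6736


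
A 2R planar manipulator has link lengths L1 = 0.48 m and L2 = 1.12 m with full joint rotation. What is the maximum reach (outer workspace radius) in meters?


r_max = L1 + L2 = 0.48 + 1.12 = 1.6000

1.6000 m


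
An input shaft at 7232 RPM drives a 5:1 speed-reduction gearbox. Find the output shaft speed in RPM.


omega_out = omega_in / N = 7232 / 5 = 1446.4000

1446.4000 RPM


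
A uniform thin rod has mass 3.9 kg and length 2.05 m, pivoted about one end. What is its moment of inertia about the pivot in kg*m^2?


I = (1/3)*m*L^2 = (1/3)*3.9*2.05^2 = 5.4632

5.4632 kg*m^2


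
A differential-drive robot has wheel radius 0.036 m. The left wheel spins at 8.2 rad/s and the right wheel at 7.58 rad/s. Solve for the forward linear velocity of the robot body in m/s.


v = r*(wR + wL)/2 = 0.036*(7.58 + 8.2)/2 = 0.2840

0.2840 m/s


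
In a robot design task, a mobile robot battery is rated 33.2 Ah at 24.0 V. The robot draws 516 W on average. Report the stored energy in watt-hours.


E = capacity * V = 33.2*24.0 = 796.8000

796.8000 Wh


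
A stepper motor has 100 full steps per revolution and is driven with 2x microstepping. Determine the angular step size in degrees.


step = 360/(100*2) = 360/200 = 1.8000

1.8000 degrees


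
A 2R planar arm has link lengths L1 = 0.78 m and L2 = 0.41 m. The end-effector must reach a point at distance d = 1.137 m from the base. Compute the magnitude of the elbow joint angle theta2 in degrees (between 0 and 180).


cos(th2) = (d^2 - L1^2 - L2^2)/(2*L1*L2) = (1.137^2 - 0.78^2 - 0.41^2)/(2*0.78*0.41) = 0.80717480
th2 = acos(0.80717480) = 36.1792 deg

36.1792 degrees


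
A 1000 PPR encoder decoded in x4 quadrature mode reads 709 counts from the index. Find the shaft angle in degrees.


angle = counts * 360 / (PPR*4) = 709 * 360 / 4000 = 63.8100

63.8100 degrees


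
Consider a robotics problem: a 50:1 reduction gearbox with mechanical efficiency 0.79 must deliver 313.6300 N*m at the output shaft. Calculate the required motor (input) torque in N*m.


tau_in = tau_out / (N * eta) = 313.6300 / (50 * 0.79) = 7.9400

7.9400 N*m


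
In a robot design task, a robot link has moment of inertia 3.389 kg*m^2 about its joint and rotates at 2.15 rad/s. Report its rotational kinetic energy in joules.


KE = (1/2)*I*omega^2 = 0.5*3.389*2.15^2 = 7.8328

7.8328 J


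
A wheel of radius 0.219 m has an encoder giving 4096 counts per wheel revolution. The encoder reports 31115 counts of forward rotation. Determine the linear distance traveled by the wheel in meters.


revs = 31115/4096 = 7.596436
d = revs * 2*pi*r = 7.596436 * 2*pi*0.219 = 10.4528

10.4528 m


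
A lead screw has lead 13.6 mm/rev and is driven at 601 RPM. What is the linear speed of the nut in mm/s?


v = lead * (RPM/60) = 13.6*601/60 = 136.2267

136.2267 mm/s


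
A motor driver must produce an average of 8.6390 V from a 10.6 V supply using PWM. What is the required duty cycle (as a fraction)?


D = V_avg/V_supply = 8.6390/10.6 = 0.8150

0.8150


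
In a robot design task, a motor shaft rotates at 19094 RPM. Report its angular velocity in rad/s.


omega = 19094 * 2*pi/60 = 1999.5190

1999.5190 rad/s


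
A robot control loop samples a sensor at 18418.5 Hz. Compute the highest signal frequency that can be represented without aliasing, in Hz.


f_max = f_s/2 = 18418.5/2 = 9209.2500

9209.2500 Hz


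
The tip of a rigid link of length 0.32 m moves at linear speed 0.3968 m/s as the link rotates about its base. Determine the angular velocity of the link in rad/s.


omega = v / L = 0.3968 / 0.32 = 1.2400

1.2400 rad/s


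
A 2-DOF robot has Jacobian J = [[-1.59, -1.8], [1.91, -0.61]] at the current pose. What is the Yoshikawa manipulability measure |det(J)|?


det(J) = -1.59*-0.61 - (-1.8)*(1.91) = 4.4079
|det(J)| = 4.4079

4.4079


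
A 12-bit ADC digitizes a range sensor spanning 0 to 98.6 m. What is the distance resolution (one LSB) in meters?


res = range / 2^n = 98.6/2^12 = 98.6/4096 = 0.0241

0.0241 m


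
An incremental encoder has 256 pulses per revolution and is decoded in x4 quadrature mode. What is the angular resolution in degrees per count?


resolution = 360 / (PPR * 4) = 360 / 1024 = 0.3516

0.3516 degrees


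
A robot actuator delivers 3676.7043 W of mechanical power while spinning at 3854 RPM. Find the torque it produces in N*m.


omega = 3854 * 2*pi/60 = 403.589936 rad/s
tau = P / omega = 3676.7043 / 403.589936 = 9.1100

9.1100 N*m


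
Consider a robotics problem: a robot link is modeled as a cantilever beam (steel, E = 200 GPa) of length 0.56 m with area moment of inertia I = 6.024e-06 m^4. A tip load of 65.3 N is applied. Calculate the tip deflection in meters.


delta = F*L^3/(3*E*I) = 65.3*0.56^3/(3*2.000e+11*6.024e-06)
      = 11.4677248/3614400 = 3.1728e-06

3.1728e-06 m


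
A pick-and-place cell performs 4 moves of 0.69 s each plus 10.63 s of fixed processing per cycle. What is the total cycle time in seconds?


T = 4*0.69 + 10.63 = 13.3900

13.3900 s


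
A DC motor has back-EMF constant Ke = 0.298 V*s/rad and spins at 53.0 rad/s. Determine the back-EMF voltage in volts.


V_emf = Ke * omega = 0.298*53.0 = 15.7940

15.7940 V


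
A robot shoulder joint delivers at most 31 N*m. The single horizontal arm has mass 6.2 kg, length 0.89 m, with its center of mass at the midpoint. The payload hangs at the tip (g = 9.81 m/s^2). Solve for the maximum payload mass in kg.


tau_arm = m_arm*g*(L/2) = 6.2*9.81*0.89/2 = 27.0658 N*m
tau_payload = tau_max - tau_arm = 31 - 27.0658 = 3.9342
m_payload = tau_payload / (g*L) = 3.9342 / (9.81*0.89) = 0.4506

0.4506 kg


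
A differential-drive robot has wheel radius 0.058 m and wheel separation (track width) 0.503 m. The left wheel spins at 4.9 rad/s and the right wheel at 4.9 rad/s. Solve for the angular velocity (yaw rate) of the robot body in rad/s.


omega = r*(wR - wL)/L = 0.058*(4.9 - (4.9))/0.503 = 0

0 rad/s


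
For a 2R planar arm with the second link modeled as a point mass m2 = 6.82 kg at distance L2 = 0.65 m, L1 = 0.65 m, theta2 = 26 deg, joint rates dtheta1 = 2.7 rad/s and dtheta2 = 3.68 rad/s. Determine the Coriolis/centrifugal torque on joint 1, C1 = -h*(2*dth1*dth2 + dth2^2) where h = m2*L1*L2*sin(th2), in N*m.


h = m2*L1*L2*sin(th2) = 6.82*0.65*0.65*sin(26 deg) = 1.263145
C1 = -h*(2*2.7*3.68 + 3.68^2) = -1.263145*33.4144 = -42.2072

-42.2072 N*m


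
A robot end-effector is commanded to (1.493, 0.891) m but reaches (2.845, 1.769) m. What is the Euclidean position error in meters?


dx = 2.845 - (1.493) = 1.3520, dy = 1.769 - (0.891) = 0.8780
err = sqrt(1.827904 + 0.770884) = 1.6121

1.6121 m


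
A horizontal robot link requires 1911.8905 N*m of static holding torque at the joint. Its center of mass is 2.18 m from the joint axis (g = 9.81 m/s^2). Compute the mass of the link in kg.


m = tau / (g*L) = 1911.8905 / (9.81 * 2.18) = 89.4000

89.4000 kg


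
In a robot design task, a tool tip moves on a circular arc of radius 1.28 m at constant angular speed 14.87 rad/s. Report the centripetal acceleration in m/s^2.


a_c = omega^2 * r = 14.87^2 * 1.28 = 283.0296

283.0296 m/s^2


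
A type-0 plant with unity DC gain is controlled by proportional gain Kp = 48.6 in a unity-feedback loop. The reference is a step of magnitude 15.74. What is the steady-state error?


e_ss = R/(1 + Kp) = 15.74/(1 + 48.6) = 15.74/49.6000 = 0.3173

0.3173


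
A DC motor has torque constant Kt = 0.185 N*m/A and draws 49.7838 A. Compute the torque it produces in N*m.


tau = Kt * I = 0.185*49.7838 = 9.2100

9.2100 N*m


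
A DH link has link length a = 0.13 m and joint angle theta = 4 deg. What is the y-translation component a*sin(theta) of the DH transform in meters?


a*sin(theta) = 0.13*sin(4 deg) = 0.0091

0.0091 m


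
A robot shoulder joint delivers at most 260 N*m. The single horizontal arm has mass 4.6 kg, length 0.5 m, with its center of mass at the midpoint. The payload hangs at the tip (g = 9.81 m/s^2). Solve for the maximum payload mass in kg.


tau_arm = m_arm*g*(L/2) = 4.6*9.81*0.5/2 = 11.2815 N*m
tau_payload = tau_max - tau_arm = 260 - 11.2815 = 248.7185
m_payload = tau_payload / (g*L) = 248.7185 / (9.81*0.5) = 50.7071

50.7071 kg


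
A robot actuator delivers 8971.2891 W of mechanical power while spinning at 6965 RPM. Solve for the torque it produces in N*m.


omega = 6965 * 2*pi/60 = 729.373094 rad/s
tau = P / omega = 8971.2891 / 729.373094 = 12.3000

12.3000 N*m


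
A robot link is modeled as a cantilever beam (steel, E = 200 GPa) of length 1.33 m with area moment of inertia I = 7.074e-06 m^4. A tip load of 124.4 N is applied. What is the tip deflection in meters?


delta = F*L^3/(3*E*I) = 124.4*1.33^3/(3*2.000e+11*7.074e-06)
      = 292.6680428/4244400 = 6.8954e-05

6.8954e-05 m


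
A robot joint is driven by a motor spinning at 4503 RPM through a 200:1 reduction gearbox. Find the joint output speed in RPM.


omega_joint = omega_motor / N = 4503 / 200 = 22.5150

22.5150 RPM


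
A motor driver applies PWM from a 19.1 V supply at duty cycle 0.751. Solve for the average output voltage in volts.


V_avg = V_supply * D = 19.1*0.751 = 14.3441

14.3441 V


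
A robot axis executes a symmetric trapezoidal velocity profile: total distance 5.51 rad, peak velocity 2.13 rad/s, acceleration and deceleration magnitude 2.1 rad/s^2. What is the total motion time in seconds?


t_acc = v/a = 2.13/2.1 = 1.014286 s
d_acc = v^2/(2a) = 1.080214 rad (each ramp)
d_cruise = 5.51 - 2*1.080214 = 3.349572 rad
t_cruise = 3.349572/2.13 = 1.572569 s
t_total = 2*1.014286 + 1.572569 = 3.6011

3.6011 s


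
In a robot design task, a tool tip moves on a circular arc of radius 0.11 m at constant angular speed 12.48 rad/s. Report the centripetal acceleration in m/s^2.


a_c = omega^2 * r = 12.48^2 * 0.11 = 17.1325

17.1325 m/s^2


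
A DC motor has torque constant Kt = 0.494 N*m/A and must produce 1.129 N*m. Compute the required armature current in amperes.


I = tau / Kt = 1.129/0.494 = 2.2854

2.2854 A


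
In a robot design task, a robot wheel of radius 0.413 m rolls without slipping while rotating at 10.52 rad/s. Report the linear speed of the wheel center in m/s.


v = omega * r = 10.52 * 0.413 = 4.3448

4.3448 m/s


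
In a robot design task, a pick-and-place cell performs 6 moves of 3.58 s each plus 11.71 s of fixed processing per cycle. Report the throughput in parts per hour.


T_cycle = 6*3.58 + 11.71 = 33.1900 s
rate = 3600/T = 108.4664

108.4664 parts/hour


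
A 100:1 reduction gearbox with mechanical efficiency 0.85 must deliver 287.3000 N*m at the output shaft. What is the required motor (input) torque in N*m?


tau_in = tau_out / (N * eta) = 287.3000 / (100 * 0.85) = 3.3800

3.3800 N*m


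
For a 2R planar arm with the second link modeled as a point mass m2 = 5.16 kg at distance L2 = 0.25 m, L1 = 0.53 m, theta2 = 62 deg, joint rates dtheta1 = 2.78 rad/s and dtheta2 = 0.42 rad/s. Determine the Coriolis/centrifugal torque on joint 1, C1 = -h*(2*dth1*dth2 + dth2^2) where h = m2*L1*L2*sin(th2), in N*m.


h = m2*L1*L2*sin(th2) = 5.16*0.53*0.25*sin(62 deg) = 0.603671
C1 = -h*(2*2.78*0.42 + 0.42^2) = -0.603671*2.5116 = -1.5162

-1.5162 N*m


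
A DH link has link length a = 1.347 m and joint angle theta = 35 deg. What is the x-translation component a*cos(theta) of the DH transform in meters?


a*cos(theta) = 1.347*cos(35 deg) = 1.1034

1.1034 m


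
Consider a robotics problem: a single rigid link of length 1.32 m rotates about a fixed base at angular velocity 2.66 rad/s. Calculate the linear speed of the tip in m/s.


v = L*omega = 1.32 * 2.66 = 3.5112

3.5112 m/s


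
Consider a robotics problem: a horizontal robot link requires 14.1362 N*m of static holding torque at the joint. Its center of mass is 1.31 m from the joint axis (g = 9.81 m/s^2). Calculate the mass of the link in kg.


m = tau / (g*L) = 14.1362 / (9.81 * 1.31) = 1.1000

1.1000 kg


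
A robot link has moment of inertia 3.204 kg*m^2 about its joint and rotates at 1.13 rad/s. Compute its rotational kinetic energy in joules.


KE = (1/2)*I*omega^2 = 0.5*3.204*1.13^2 = 2.0456

2.0456 J


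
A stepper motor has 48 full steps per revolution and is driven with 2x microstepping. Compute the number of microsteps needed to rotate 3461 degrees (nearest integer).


step_size = 360/(48*2) = 360/96 = 3.750000 deg
n = 3461/(360/96) = 3461*96/360 = 922.9333 -> 923

923 steps


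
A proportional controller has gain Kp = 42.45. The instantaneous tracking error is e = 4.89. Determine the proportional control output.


u_P = Kp * e = 42.45 * 4.89 = 207.5805

207.5805


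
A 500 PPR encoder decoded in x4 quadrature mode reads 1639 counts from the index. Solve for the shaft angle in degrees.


angle = counts * 360 / (PPR*4) = 1639 * 360 / 2000 = 295.0200

295.0200 degrees


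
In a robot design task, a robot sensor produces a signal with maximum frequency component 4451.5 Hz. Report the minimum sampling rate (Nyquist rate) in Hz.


f_s,min = 2*f_max = 2*4451.5 = 8903.0000

8903.0000 Hz


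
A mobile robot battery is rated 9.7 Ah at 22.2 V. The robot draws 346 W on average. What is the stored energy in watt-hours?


E = capacity * V = 9.7*22.2 = 215.3400

215.3400 Wh


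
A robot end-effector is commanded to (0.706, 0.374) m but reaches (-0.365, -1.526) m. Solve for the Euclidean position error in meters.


dx = -0.365 - (0.706) = -1.0710, dy = -1.526 - (0.374) = -1.9000
err = sqrt(1.147041 + 3.610000) = 2.1811

2.1811 m


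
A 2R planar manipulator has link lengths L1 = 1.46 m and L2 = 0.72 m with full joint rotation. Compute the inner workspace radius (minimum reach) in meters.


r_min = |L1 - L2| = |1.46 - 0.72| = 0.7400

0.7400 m


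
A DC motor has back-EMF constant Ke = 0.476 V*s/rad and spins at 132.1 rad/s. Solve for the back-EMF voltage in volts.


V_emf = Ke * omega = 0.476*132.1 = 62.8796

62.8796 V


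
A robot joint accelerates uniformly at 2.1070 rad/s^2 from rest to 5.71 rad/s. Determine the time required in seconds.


t = delta_omega / alpha = 5.71 / 2.1070 = 2.7100

2.7100 s


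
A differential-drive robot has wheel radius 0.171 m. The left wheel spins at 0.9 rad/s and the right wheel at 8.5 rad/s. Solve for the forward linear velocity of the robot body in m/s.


v = r*(wR + wL)/2 = 0.171*(8.5 + 0.9)/2 = 0.8037

0.8037 m/s


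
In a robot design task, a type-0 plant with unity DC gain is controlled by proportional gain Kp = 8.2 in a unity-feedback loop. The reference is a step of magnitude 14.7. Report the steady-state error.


e_ss = R/(1 + Kp) = 14.7/(1 + 8.2) = 14.7/9.2000 = 1.5978

1.5978


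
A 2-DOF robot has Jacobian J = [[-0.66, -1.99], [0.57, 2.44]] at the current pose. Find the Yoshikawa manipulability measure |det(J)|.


det(J) = -0.66*2.44 - (-1.99)*(0.57) = -0.4761
|det(J)| = 0.4761

0.4761


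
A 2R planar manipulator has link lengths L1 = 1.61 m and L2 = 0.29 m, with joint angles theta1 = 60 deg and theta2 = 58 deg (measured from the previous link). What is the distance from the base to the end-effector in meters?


x = L1*cos(th1) + L2*cos(th1+th2) = 0.668853
y = L1*sin(th1) + L2*sin(th1+th2) = 1.650356
d = sqrt(x^2 + y^2) = sqrt(0.447364 + 2.723675) = 1.7807

1.7807 m


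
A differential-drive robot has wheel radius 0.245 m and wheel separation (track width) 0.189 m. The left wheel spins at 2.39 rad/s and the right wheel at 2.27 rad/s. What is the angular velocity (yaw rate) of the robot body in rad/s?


omega = r*(wR - wL)/L = 0.245*(2.27 - (2.39))/0.189 = -0.1556

-0.1556 rad/s


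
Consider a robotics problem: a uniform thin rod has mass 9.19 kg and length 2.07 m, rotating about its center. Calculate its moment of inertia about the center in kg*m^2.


I = (1/12)*m*L^2 = (1/12)*9.19*2.07^2 = 3.2815

3.2815 kg*m^2


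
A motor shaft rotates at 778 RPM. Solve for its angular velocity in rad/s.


omega = 778 * 2*pi/60 = 81.4720

81.4720 rad/s


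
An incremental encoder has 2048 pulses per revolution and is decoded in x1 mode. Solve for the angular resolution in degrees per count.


resolution = 360 / (PPR * 1) = 360 / 2048 = 0.1758

0.1758 degrees


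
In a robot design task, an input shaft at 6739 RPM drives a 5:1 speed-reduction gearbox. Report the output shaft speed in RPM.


omega_out = omega_in / N = 6739 / 5 = 1347.8000

1347.8000 RPM


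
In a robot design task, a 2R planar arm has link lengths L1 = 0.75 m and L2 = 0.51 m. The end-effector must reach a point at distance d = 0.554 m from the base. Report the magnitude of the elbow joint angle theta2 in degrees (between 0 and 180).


cos(th2) = (d^2 - L1^2 - L2^2)/(2*L1*L2) = (0.554^2 - 0.75^2 - 0.51^2)/(2*0.75*0.51) = -0.67409673
th2 = acos(-0.67409673) = 132.3840 deg

132.3840 degrees


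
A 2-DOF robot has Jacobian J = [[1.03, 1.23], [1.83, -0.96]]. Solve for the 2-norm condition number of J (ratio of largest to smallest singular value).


JJ^T eigenvalues: trace(JJ^T) = 6.8443, det(JJ^T) = det(J)^2 = 10.49565609
s_max^2 = (6.8443 + sqrt(4.86181813))/2 = 4.52462655
s_min^2 = (6.8443 - sqrt(4.86181813))/2 = 2.31967345
kappa = s_max/s_min = sqrt(4.52462655/2.31967345) = 1.3966

1.3966


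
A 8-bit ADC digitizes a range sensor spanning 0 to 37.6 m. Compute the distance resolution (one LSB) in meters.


res = range / 2^n = 37.6/2^8 = 37.6/256 = 0.1469

0.1469 m


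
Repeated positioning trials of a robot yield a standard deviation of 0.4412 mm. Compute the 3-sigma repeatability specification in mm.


repeatability = 3*sigma = 3*0.4412 = 1.3236

1.3236 mm


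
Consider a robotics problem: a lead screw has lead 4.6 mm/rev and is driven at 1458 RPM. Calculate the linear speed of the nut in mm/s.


v = lead * (RPM/60) = 4.6*1458/60 = 111.7800

111.7800 mm/s


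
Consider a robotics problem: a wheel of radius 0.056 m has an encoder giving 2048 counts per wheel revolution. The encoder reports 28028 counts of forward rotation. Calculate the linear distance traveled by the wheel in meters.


revs = 28028/2048 = 13.685547
d = revs * 2*pi*r = 13.685547 * 2*pi*0.056 = 4.8154

4.8154 m


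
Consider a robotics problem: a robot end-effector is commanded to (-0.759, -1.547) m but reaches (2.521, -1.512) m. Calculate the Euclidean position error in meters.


dx = 2.521 - (-0.759) = 3.2800, dy = -1.512 - (-1.547) = 0.0350
err = sqrt(10.758400 + 0.001225) = 3.2802

3.2802 m


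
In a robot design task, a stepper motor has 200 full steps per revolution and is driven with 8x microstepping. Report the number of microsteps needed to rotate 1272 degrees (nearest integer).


step_size = 360/(200*8) = 360/1600 = 0.225000 deg
n = 1272/(360/1600) = 1272*1600/360 = 5653.3333 -> 5653

5653 steps


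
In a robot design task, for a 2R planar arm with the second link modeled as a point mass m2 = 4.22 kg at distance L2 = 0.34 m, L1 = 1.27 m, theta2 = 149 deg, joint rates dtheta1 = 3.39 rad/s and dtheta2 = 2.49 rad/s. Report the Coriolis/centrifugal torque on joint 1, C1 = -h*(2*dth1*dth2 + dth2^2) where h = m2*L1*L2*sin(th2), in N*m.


h = m2*L1*L2*sin(th2) = 4.22*1.27*0.34*sin(149 deg) = 0.938500
C1 = -h*(2*3.39*2.49 + 2.49^2) = -0.938500*23.0823 = -21.6627

-21.6627 N*m


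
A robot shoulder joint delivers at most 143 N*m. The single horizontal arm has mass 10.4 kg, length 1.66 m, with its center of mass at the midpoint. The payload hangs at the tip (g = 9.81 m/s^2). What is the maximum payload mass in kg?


tau_arm = m_arm*g*(L/2) = 10.4*9.81*1.66/2 = 84.6799 N*m
tau_payload = tau_max - tau_arm = 143 - 84.6799 = 58.3201
m_payload = tau_payload / (g*L) = 58.3201 / (9.81*1.66) = 3.5813

3.5813 kg


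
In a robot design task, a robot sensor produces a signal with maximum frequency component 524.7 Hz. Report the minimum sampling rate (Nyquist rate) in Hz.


f_s,min = 2*f_max = 2*524.7 = 1049.4000

1049.4000 Hz


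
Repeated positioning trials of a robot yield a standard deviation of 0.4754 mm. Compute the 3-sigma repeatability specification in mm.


repeatability = 3*sigma = 3*0.4754 = 1.4262

1.4262 mm


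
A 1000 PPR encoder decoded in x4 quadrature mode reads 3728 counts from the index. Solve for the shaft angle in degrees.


angle = counts * 360 / (PPR*4) = 3728 * 360 / 4000 = 335.5200

335.5200 degrees


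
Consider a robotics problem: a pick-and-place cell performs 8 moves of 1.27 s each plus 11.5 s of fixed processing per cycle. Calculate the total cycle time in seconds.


T = 8*1.27 + 11.5 = 21.6600

21.6600 s


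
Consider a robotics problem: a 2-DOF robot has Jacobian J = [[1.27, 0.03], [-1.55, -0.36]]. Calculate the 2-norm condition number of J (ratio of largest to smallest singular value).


JJ^T eigenvalues: trace(JJ^T) = 4.1459, det(JJ^T) = det(J)^2 = 0.16867449
s_max^2 = (4.1459 + sqrt(16.51378885))/2 = 4.10480807
s_min^2 = (4.1459 - sqrt(16.51378885))/2 = 0.04109193
kappa = s_max/s_min = sqrt(4.10480807/0.04109193) = 9.9947

9.9947


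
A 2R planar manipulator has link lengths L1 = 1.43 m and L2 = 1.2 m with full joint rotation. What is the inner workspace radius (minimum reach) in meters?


r_min = |L1 - L2| = |1.43 - 1.2| = 0.2300

0.2300 m


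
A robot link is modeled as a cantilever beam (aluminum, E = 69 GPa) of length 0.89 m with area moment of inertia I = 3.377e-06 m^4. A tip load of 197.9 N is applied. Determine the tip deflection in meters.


delta = F*L^3/(3*E*I) = 197.9*0.89^3/(3*6.900e+10*3.377e-06)
      = 139.5133651/699039 = 1.9958e-04

1.9958e-04 m


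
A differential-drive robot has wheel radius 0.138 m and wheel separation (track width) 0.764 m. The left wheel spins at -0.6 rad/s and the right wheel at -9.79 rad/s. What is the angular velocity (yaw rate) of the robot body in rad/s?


omega = r*(wR - wL)/L = 0.138*(-9.79 - (-0.6))/0.764 = -1.6600

-1.6600 rad/s


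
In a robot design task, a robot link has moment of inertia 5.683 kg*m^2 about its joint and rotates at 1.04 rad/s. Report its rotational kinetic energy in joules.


KE = (1/2)*I*omega^2 = 0.5*5.683*1.04^2 = 3.0734

3.0734 J


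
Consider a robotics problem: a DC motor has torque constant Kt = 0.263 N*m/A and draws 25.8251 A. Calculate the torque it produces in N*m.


tau = Kt * I = 0.263*25.8251 = 6.7920

6.7920 N*m


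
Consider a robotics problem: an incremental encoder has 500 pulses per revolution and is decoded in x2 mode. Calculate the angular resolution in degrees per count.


resolution = 360 / (PPR * 2) = 360 / 1000 = 0.3600

0.3600 degrees


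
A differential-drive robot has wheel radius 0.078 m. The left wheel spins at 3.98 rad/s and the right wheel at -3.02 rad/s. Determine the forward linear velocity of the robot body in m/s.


v = r*(wR + wL)/2 = 0.078*(-3.02 + 3.98)/2 = 0.0374

0.0374 m/s


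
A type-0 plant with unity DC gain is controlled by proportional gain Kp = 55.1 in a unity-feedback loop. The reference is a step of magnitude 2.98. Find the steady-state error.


e_ss = R/(1 + Kp) = 2.98/(1 + 55.1) = 2.98/56.1000 = 0.0531

0.0531


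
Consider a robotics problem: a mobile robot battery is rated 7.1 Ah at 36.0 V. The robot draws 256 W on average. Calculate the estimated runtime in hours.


E = 7.1*36.0 = 255.6000 Wh
t = E/P = 255.6000/256 = 0.9984

0.9984 hours


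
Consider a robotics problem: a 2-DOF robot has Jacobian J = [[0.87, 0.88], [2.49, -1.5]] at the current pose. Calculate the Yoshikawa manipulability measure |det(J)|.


det(J) = 0.87*-1.5 - (0.88)*(2.49) = -3.4962
|det(J)| = 3.4962

3.4962


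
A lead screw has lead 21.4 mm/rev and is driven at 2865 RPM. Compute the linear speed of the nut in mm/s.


v = lead * (RPM/60) = 21.4*2865/60 = 1021.8500

1021.8500 mm/s


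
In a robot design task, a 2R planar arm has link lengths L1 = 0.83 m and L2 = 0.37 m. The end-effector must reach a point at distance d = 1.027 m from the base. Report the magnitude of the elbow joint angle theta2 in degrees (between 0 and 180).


cos(th2) = (d^2 - L1^2 - L2^2)/(2*L1*L2) = (1.027^2 - 0.83^2 - 0.37^2)/(2*0.83*0.37) = 0.37272712
th2 = acos(0.37272712) = 68.1161 deg

68.1161 degrees


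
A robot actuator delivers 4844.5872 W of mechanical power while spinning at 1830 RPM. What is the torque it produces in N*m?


omega = 1830 * 2*pi/60 = 191.637152 rad/s
tau = P / omega = 4844.5872 / 191.637152 = 25.2800

25.2800 N*m


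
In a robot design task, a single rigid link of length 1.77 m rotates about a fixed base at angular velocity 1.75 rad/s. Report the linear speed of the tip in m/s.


v = L*omega = 1.77 * 1.75 = 3.0975

3.0975 m/s


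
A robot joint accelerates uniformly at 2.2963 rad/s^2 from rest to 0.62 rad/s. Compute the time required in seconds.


t = delta_omega / alpha = 0.62 / 2.2963 = 0.2700

0.2700 s


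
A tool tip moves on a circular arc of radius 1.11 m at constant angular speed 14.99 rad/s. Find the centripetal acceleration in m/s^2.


a_c = omega^2 * r = 14.99^2 * 1.11 = 249.4171

249.4171 m/s^2


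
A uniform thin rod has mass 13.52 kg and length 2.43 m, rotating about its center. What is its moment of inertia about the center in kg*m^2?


I = (1/12)*m*L^2 = (1/12)*13.52*2.43^2 = 6.6529

6.6529 kg*m^2


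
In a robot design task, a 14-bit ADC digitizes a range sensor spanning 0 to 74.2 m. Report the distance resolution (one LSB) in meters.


res = range / 2^n = 74.2/2^14 = 74.2/16384 = 0.0045

0.0045 m


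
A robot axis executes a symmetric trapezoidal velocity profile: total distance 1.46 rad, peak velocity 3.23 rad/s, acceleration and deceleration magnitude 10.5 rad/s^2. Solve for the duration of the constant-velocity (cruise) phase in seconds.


t_acc = v/a = 0.307619 s, d_acc = v^2/(2a) = 0.496805 rad each
d_cruise = 1.46 - 2*0.496805 = 0.466390 rad
t_cruise = d_cruise/v = 0.466390/3.23 = 0.1444

0.1444 s
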